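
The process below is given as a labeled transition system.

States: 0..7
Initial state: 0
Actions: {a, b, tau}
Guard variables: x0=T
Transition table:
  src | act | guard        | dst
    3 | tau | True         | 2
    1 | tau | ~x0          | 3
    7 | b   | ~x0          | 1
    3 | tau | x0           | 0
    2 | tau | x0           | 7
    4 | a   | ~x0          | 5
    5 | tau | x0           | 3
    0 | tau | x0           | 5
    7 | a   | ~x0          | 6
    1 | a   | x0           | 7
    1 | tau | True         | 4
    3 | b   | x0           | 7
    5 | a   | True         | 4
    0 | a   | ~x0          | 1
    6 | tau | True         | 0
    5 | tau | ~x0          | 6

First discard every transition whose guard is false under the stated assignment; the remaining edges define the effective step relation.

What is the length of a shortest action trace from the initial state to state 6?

Answer: UNREACHABLE

Working:
Breadth-first toward 6:
  Layer 0: {0}
  Layer 1: {5}
  Layer 2: {3,4}
  Layer 3: {2,7}
6 never appears.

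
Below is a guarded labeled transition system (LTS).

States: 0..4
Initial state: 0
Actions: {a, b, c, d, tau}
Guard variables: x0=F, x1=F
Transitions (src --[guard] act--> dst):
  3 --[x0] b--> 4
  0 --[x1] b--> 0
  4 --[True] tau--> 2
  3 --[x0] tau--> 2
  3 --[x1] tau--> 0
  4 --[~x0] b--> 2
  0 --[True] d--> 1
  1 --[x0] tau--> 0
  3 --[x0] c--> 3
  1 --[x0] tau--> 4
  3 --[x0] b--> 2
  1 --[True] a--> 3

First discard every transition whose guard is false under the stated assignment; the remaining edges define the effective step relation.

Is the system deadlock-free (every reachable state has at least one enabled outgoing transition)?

Answer: DEADLOCK at state 3

Trace:
Reach set: {0,1,3}
  0: d→1  [1 exit(s)]
  1: a→3  [1 exit(s)]
  3: ∅  [deadlock]
witness 3: d·a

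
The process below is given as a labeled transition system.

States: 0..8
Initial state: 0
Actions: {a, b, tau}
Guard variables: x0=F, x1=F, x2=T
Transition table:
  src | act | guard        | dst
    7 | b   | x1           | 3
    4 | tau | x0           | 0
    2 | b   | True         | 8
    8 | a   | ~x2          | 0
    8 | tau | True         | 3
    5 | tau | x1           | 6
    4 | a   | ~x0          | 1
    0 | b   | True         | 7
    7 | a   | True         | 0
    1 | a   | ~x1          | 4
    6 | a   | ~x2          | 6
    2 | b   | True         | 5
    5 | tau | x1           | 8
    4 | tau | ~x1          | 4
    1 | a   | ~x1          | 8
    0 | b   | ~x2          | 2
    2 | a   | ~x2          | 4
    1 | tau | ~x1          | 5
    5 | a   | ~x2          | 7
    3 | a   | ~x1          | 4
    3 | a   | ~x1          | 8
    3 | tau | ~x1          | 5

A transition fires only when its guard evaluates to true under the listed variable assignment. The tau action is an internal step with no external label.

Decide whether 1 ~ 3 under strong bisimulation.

Refine partition for ~:
  π0 = {{0,1,2,3,4,5,6,7,8}}
  π1 = {{0,2},{1,3,4},{5,6},{7},{8}}
  π2 = {{0},{1,3},{2},{4},{5,6},{7},{8}}
7 equivalence class(es) (converged in 3)
1∈{1,3}, 3∈{1,3}

Answer: BISIMILAR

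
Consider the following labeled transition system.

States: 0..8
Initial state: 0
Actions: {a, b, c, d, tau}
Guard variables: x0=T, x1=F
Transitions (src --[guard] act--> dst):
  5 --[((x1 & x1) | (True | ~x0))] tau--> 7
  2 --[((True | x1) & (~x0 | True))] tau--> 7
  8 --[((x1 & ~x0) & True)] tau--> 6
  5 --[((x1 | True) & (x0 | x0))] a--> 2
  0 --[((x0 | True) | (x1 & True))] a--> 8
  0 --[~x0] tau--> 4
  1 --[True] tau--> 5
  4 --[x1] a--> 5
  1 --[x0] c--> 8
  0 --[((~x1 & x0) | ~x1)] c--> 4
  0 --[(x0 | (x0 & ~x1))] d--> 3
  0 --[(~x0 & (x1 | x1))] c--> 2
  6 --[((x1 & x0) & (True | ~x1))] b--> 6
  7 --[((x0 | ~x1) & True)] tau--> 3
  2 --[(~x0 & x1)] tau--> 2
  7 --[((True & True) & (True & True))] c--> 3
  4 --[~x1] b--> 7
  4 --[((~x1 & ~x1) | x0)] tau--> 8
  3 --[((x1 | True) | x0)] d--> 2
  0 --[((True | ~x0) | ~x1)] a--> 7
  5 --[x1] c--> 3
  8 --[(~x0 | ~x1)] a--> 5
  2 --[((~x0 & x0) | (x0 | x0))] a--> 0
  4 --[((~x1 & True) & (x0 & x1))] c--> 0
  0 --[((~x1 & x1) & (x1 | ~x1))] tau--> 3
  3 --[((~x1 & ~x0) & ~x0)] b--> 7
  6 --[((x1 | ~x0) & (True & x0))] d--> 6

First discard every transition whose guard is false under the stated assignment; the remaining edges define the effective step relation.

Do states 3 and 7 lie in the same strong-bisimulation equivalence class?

Answer: NOT BISIMILAR

Working:
Refine partition for ~:
  P[0] = {{0,1,2,3,4,5,6,7,8}}
  P[1] = {{0},{1,7},{2,5},{3},{4},{6},{8}}
  P[2] = {{0},{1},{2},{3},{4},{5},{6},{7},{8}}
9 equivalence class(es) (converged in 3)
[3]={3}  [7]={7}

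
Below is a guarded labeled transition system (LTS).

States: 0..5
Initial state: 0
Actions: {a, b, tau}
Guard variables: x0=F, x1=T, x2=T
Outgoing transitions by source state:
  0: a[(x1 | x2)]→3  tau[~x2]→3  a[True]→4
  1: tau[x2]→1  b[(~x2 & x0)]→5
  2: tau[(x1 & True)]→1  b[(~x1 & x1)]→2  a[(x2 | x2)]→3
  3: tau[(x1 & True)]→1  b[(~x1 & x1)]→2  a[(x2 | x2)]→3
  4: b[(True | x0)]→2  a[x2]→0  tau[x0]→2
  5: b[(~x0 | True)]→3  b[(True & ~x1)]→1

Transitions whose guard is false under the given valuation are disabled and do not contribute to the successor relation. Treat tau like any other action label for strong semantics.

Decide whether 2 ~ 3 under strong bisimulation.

Answer: BISIMILAR

Working:
Refine partition for ~:
  P[0] = {{0,1,2,3,4,5}}
  P[1] = {{0},{1},{2,3},{4},{5}}
stable after 2 split(s): 5 block(s)
class of 2: {2,3}; class of 3: {2,3}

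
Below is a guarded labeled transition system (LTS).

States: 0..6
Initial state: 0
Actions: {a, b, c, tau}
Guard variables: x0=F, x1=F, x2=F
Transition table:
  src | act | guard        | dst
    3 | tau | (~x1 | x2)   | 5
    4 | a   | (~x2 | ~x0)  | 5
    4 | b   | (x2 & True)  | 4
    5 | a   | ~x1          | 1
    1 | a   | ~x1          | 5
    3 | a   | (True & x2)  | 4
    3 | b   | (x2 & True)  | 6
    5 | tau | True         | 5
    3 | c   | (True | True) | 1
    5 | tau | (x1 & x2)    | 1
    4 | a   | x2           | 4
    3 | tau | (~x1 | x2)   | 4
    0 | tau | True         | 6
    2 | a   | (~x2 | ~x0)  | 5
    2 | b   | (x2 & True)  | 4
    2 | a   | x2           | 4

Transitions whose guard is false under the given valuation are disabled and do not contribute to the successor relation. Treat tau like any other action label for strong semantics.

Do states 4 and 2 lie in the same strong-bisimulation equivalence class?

Bisimulation quotient by refinement:
  round 0: {{0,1,2,3,4,5,6}}
  round 1: {{0},{1,2,4},{3},{5},{6}}
Fixed point at round 2; 5 class(es).
4∈{1,2,4}, 2∈{1,2,4}

Answer: BISIMILAR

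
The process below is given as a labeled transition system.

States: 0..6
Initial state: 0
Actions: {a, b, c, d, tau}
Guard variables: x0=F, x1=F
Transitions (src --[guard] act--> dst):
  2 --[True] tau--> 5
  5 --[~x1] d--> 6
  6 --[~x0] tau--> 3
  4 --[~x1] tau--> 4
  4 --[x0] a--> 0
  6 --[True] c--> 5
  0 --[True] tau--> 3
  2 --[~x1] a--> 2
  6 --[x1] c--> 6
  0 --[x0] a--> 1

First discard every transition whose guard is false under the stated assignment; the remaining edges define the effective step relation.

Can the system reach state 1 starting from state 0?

Answer: UNREACHABLE

Working:
Guard filter leaves 7 enabled edge(s).
depth 0: {0}
depth 1: {3}  now seen {0,3}
Reach set: {0,3}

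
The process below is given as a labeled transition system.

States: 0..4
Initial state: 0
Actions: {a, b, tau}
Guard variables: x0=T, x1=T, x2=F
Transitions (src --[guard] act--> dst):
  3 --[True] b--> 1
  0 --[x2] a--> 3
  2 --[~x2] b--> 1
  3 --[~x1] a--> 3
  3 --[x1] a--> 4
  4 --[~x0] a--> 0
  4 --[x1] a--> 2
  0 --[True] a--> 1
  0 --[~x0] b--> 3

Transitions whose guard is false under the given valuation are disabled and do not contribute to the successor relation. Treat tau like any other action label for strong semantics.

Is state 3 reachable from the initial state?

Guard filter leaves 5 enabled edge(s).
L0 = {0}
L1 = {1}  total {0,1}
Reach set: {0,1}

Answer: UNREACHABLE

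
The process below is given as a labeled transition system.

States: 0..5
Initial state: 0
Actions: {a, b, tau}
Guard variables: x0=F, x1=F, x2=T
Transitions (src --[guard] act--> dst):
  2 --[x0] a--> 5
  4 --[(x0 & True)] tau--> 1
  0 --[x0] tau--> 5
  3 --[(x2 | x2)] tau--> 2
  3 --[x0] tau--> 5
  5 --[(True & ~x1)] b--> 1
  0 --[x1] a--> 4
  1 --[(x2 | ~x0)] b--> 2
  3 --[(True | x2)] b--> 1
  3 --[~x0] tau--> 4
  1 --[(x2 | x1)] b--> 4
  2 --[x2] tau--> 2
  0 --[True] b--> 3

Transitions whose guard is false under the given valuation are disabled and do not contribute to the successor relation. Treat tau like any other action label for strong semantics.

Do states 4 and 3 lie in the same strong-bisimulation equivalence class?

Answer: NOT BISIMILAR

Trace:
Refine partition for ~:
  π0 = {{0,1,2,3,4,5}}
  π1 = {{0,1,5},{2},{3},{4}}
  π2 = {{0},{1},{2},{3},{4},{5}}
Fixed point at round 3; 6 class(es).
class of 4: {4}; class of 3: {3}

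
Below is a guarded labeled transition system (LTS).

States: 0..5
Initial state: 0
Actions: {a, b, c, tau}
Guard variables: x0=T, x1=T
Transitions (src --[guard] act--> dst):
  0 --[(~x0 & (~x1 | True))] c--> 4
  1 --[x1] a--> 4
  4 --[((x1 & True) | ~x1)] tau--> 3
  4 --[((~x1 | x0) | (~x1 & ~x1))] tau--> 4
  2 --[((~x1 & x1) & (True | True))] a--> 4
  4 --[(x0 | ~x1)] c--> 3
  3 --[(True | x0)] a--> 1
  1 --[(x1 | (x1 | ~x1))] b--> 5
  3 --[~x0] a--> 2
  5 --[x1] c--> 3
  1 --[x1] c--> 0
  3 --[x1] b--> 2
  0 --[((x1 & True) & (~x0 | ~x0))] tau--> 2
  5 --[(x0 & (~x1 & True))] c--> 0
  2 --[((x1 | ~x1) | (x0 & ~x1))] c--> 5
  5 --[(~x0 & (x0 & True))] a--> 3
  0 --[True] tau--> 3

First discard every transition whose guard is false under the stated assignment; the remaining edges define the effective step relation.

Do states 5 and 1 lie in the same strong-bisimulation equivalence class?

Answer: NOT BISIMILAR

Trace:
Compute ~ classes (split until stable):
  P[0] = {{0,1,2,3,4,5}}
  P[1] = {{0},{1},{2,5},{3},{4}}
  P[2] = {{0},{1},{2},{3},{4},{5}}
6 equivalence class(es) (converged in 3)
[5]={5}  [1]={1}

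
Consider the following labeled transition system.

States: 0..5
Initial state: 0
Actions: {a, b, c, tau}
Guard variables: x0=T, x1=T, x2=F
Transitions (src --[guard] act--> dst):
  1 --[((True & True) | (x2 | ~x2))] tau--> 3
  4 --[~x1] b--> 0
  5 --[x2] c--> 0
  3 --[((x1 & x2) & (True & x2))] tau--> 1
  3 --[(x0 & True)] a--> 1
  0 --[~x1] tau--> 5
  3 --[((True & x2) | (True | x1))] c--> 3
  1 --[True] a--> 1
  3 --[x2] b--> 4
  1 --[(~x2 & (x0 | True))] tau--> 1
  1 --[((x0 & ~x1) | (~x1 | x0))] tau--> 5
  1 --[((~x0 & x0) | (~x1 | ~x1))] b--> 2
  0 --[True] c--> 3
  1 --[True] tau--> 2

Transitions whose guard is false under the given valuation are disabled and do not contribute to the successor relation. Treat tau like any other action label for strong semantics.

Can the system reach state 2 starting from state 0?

8 transition(s) survive guard evaluation.
Layer 0: {0}
Layer 1: {3}  now seen {0,3}
Layer 2: {1}  now seen {0,1,3}
Layer 3: {2,5}  now seen {0,1,2,3,5}
Reachable = {0,1,2,3,5}
Path to 2: c·a·tau

Answer: REACHABLE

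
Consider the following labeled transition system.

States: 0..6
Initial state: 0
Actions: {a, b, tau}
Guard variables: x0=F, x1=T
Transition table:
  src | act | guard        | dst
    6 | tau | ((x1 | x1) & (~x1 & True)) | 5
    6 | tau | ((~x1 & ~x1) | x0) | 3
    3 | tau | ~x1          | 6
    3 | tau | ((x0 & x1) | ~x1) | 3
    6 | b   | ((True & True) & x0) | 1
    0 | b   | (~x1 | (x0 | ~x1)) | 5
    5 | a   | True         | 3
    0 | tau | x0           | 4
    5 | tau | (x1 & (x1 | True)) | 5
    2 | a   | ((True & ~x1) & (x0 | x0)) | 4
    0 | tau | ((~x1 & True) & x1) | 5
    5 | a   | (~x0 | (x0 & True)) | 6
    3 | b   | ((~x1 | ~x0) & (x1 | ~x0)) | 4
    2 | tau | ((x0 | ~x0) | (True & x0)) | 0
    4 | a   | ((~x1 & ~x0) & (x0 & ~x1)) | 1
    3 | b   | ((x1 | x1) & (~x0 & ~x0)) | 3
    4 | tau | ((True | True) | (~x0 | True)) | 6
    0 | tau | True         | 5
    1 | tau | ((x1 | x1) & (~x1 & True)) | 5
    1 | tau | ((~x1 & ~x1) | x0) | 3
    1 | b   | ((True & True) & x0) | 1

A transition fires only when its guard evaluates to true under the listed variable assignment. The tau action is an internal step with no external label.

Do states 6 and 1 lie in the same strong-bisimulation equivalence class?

Compute ~ classes (split until stable):
  π0 = {{0,1,2,3,4,5,6}}
  π1 = {{0,2,4},{1,6},{3},{5}}
  π2 = {{0},{1,6},{2},{3},{4},{5}}
Fixed point at round 3; 6 class(es).
[6]={1,6}  [1]={1,6}

Answer: BISIMILAR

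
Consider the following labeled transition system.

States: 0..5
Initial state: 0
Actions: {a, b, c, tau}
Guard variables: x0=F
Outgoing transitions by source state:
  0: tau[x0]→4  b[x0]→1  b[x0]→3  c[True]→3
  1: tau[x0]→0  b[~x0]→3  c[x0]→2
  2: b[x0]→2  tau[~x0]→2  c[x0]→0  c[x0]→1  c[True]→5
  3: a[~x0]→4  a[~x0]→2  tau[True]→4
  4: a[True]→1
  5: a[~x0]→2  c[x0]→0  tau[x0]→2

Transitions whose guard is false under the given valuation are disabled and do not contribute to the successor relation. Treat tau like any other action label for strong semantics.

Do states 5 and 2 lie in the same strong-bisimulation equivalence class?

Answer: NOT BISIMILAR

Trace:
Compute ~ classes (split until stable):
  π0 = {{0,1,2,3,4,5}}
  π1 = {{0},{1},{2},{3},{4,5}}
  π2 = {{0},{1},{2},{3},{4},{5}}
6 equivalence class(es) (converged in 3)
[5]={5}  [2]={2}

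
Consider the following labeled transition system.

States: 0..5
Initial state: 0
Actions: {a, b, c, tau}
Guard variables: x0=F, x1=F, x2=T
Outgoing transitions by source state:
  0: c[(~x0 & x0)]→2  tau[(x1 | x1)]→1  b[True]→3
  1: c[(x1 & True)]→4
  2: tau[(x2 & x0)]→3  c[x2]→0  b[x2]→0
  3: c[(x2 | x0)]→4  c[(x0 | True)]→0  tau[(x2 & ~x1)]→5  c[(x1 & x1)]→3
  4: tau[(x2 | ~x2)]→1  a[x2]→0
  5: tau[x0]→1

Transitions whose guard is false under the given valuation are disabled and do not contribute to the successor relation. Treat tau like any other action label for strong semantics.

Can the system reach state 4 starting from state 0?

After dropping false guards: 8 live edges.
Layer 0: {0}
Layer 1: {3}  cumulative {0,3}
Layer 2: {4,5}  cumulative {0,3,4,5}
Layer 3: {1}  cumulative {0,1,3,4,5}
Reachable = {0,1,3,4,5}
witness 4: b·c

Answer: REACHABLE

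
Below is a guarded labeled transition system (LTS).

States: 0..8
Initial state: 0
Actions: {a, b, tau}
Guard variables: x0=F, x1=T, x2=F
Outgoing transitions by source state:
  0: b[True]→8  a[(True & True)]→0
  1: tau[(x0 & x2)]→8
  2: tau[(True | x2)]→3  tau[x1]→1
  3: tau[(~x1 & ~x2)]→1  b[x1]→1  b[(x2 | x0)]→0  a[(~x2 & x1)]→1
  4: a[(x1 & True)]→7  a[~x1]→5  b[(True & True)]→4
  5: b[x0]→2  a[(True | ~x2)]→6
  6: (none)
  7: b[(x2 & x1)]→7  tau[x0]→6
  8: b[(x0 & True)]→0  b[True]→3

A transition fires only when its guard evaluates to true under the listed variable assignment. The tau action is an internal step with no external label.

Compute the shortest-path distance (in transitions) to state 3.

Answer: 2

Trace:
Layered search for 3:
  Layer 0: {0}
  Layer 1: {8}
  Layer 2: {3}
depth(3)=2, e.g. b·b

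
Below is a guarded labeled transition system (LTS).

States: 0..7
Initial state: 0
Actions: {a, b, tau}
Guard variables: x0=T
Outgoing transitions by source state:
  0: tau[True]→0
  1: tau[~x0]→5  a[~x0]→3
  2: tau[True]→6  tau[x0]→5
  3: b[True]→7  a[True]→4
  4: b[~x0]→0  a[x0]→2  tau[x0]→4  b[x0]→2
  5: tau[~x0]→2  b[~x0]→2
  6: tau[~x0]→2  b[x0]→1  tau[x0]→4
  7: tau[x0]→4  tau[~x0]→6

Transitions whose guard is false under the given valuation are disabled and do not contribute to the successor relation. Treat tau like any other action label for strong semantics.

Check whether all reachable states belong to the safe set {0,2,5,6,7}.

Answer: INVARIANT HOLDS

Trace:
Allowed set {0,2,5,6,7}
Reachable = {0}
  0: ok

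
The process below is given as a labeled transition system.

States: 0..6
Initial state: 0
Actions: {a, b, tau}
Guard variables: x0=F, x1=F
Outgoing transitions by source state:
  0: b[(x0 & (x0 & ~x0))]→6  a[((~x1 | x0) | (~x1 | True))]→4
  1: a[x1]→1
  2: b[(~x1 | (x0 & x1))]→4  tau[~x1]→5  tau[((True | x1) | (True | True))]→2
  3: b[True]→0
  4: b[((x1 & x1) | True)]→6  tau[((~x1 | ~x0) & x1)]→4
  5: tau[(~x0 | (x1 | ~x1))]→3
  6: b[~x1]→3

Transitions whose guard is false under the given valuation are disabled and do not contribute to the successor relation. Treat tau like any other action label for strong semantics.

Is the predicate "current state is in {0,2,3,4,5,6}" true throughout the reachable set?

Safe = {0,2,3,4,5,6}
Reach set: {0,3,4,6}
  0: ✓
  3: ✓
  4: ✓
  6: ✓

Answer: INVARIANT HOLDS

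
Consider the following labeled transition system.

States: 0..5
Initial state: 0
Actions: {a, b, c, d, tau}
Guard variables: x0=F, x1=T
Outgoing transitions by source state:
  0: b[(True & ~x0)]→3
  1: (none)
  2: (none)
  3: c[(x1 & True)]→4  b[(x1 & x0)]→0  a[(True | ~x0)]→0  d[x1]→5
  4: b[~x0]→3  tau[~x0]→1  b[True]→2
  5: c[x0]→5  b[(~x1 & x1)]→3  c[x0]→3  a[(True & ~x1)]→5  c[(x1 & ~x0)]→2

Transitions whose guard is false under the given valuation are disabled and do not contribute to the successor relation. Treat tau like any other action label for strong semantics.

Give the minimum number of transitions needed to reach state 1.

Answer: 3

Analysis:
Layered search for 1:
  L0 = {0}
  L1 = {3}
  L2 = {4,5}
  L3 = {1,2}
1 enters at depth 3; path b·c·tau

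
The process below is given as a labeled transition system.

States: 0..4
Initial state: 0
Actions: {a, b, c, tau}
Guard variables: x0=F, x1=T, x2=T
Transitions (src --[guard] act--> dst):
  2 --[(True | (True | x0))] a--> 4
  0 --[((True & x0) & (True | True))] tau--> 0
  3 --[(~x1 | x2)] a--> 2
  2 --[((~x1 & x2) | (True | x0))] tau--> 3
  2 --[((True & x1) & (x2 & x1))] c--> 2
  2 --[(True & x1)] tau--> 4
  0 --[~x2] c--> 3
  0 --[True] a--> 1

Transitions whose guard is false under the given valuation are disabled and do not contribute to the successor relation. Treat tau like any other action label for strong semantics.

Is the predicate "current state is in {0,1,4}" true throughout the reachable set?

Answer: INVARIANT HOLDS

Trace:
Safe = {0,1,4}
Reach set: {0,1}
  0: safe
  1: safe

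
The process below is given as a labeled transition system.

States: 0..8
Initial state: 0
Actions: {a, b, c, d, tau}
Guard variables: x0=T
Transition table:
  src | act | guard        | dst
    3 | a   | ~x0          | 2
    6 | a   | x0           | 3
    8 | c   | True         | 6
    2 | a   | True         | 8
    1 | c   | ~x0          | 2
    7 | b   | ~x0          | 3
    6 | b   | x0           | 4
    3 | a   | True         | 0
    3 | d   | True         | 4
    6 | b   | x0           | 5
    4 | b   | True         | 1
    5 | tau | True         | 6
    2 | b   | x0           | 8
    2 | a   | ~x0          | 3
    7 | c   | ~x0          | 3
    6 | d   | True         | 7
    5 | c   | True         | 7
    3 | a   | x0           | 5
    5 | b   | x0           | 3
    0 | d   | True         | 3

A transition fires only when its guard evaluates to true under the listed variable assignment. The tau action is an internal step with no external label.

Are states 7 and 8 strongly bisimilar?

Refine partition for ~:
  π0 = {{0,1,2,3,4,5,6,7,8}}
  π1 = {{0},{1,7},{2},{3},{4},{5},{6},{8}}
stable after 2 split(s): 8 block(s)
[7]={1,7}  [8]={8}

Answer: NOT BISIMILAR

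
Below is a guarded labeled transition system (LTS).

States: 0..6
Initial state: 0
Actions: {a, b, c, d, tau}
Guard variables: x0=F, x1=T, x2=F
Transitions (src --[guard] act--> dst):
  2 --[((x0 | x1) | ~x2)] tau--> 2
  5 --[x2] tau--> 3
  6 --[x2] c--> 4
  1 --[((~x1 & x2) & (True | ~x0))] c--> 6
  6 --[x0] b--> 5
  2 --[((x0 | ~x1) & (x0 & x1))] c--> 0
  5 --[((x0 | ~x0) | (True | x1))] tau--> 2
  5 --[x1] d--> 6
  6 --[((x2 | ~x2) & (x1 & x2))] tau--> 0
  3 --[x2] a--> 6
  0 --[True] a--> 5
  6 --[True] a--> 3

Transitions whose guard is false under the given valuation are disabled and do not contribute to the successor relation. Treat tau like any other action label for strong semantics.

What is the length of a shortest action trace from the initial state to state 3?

Layered search for 3:
  depth 0: {0}
  depth 1: {5}
  depth 2: {2,6}
  depth 3: {3}
3 enters at depth 3; path a·d·a

Answer: 3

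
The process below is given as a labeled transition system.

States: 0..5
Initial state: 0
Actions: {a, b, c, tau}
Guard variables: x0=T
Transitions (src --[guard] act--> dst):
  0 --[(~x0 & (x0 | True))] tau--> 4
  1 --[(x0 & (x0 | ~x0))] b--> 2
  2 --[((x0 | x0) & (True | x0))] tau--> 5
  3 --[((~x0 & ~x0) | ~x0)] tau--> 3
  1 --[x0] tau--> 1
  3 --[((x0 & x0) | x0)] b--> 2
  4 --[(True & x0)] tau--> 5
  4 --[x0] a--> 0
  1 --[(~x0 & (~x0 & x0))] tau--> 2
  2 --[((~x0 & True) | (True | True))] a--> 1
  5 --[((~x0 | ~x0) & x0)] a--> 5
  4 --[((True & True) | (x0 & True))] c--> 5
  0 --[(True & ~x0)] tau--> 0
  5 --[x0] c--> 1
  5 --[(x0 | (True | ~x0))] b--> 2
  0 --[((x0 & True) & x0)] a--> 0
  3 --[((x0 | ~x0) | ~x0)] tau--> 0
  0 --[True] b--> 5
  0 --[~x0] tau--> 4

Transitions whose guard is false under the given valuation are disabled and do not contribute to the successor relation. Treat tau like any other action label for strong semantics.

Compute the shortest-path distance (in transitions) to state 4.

Answer: UNREACHABLE

Analysis:
Layered search for 4:
  L0 = {0}
  L1 = {5}
  L2 = {1,2}
4 never appears.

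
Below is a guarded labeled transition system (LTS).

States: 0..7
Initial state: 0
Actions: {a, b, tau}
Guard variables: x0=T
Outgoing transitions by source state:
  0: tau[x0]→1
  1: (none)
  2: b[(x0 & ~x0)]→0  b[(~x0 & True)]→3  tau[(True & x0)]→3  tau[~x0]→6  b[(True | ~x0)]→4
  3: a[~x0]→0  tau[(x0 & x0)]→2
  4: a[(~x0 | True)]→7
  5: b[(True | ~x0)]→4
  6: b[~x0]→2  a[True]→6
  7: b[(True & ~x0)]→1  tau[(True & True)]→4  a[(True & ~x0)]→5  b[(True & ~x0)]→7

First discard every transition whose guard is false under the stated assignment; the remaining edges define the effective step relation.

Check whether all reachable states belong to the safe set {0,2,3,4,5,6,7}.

Answer: INVARIANT VIOLATED at state 1

Working:
Inv-set: {0,2,3,4,5,6,7}
R = {0,1}
  0: safe
  1: ✗ unsafe
reach 1 via tau — violates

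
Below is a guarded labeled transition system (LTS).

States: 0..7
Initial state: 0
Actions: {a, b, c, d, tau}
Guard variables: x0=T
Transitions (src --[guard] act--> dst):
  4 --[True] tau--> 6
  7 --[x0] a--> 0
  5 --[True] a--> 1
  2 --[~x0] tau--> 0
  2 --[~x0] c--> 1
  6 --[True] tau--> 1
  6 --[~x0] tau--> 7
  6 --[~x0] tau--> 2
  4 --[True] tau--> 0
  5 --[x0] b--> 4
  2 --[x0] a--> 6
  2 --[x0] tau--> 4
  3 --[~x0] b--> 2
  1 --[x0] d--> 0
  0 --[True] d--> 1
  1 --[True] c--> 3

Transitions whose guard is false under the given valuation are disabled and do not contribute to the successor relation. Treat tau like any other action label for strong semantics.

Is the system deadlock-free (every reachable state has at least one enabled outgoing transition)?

Answer: DEADLOCK at state 3

Analysis:
Reachable = {0,1,3}
  0: d→1  [1 out]
  1: c→3  d→0  [2 out]
  3: ∅  [STUCK]
witness 3: d·c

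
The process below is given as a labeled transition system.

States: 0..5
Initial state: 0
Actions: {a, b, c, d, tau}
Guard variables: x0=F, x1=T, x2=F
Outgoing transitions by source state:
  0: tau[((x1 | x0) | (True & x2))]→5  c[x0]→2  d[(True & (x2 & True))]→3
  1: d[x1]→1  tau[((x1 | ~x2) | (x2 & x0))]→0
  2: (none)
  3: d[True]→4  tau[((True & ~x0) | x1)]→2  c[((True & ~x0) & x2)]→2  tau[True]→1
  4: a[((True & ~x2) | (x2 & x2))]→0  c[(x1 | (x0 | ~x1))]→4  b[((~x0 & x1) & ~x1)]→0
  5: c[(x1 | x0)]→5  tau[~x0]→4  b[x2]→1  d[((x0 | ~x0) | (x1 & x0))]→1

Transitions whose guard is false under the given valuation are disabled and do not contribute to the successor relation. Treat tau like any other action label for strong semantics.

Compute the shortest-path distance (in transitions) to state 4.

Answer: 2

Analysis:
Layered search for 4:
  L0 = {0}
  L1 = {5}
  L2 = {1,4}
4 enters at depth 2; path tau·tau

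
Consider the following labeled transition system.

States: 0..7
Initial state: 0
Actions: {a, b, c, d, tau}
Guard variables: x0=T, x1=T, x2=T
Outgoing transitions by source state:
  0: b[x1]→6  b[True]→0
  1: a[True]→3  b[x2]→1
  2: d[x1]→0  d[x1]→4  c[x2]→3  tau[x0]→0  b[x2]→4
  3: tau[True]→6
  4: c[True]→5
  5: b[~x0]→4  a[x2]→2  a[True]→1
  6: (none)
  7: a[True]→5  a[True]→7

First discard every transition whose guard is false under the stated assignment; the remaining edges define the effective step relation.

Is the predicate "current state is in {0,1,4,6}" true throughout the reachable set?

Safe = {0,1,4,6}
Reach set: {0,6}
  0: ✓
  6: ✓

Answer: INVARIANT HOLDS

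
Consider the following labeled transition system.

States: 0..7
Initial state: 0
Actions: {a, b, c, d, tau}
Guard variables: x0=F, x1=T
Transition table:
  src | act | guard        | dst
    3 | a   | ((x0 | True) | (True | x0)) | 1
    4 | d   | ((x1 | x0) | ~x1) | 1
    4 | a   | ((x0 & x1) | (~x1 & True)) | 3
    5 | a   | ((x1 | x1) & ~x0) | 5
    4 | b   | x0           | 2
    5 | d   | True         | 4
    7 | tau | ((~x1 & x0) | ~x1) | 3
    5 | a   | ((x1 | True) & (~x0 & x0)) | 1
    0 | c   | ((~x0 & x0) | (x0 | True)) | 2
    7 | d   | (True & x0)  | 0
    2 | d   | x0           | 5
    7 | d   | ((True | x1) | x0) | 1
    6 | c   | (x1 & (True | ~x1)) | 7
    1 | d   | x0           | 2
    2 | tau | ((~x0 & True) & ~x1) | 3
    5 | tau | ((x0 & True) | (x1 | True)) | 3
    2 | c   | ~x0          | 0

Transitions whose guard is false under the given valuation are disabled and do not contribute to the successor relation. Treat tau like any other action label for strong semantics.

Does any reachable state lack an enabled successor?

Reach set: {0,2}
  0: c→2  [1 exit(s)]
  2: c→0  [1 exit(s)]

Answer: DEADLOCK-FREE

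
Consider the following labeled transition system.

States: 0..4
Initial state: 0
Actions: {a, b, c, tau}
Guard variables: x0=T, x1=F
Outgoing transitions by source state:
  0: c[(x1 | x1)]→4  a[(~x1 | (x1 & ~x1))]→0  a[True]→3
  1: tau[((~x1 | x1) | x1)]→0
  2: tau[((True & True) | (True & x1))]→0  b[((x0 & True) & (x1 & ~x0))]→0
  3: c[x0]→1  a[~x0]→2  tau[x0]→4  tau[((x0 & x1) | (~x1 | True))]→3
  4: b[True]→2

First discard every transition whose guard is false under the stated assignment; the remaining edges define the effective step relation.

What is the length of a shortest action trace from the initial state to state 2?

Answer: 3

Trace:
Breadth-first toward 2:
  depth 0: {0}
  depth 1: {3}
  depth 2: {1,4}
  depth 3: {2}
first hit 2 at d=3 via a·tau·b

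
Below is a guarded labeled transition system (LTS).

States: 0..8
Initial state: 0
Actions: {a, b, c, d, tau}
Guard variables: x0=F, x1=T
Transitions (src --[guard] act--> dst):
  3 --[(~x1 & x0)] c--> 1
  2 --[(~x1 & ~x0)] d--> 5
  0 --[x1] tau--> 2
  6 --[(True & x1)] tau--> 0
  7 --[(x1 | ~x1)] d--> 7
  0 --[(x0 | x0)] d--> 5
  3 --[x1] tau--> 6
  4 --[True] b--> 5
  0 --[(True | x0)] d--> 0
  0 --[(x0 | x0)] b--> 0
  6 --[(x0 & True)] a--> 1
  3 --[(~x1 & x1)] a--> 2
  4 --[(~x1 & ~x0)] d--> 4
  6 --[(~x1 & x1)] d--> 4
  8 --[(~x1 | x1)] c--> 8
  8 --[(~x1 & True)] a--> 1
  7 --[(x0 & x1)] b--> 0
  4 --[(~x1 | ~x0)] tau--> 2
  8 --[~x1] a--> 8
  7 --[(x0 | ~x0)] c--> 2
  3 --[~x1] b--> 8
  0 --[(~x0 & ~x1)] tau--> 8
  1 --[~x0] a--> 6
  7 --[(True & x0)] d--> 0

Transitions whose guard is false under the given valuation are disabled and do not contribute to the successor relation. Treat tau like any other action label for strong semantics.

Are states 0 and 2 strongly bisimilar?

Answer: NOT BISIMILAR

Working:
Bisimulation quotient by refinement:
  P[0] = {{0,1,2,3,4,5,6,7,8}}
  P[1] = {{0},{1},{2,5},{3,6},{4},{7},{8}}
  P[2] = {{0},{1},{2,5},{3},{4},{6},{7},{8}}
stable after 3 split(s): 8 block(s)
0∈{0}, 2∈{2,5}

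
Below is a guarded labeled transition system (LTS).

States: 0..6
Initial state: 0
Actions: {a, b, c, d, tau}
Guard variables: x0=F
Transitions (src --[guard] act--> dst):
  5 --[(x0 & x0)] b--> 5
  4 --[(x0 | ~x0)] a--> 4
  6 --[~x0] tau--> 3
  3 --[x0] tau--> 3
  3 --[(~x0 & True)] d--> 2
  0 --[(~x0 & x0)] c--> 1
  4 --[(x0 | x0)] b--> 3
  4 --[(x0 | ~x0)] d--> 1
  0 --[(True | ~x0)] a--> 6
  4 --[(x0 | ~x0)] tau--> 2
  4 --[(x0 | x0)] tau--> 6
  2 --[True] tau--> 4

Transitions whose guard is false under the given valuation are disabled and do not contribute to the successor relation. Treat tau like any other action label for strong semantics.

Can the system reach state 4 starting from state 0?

7 transition(s) survive guard evaluation.
depth 0: {0}
depth 1: {6}  total {0,6}
depth 2: {3}  total {0,3,6}
depth 3: {2}  total {0,2,3,6}
depth 4: {4}  total {0,2,3,4,6}
depth 5: {1}  total {0,1,2,3,4,6}
Reachable = {0,1,2,3,4,6}
trace reaching 4: a·tau·d·tau

Answer: REACHABLE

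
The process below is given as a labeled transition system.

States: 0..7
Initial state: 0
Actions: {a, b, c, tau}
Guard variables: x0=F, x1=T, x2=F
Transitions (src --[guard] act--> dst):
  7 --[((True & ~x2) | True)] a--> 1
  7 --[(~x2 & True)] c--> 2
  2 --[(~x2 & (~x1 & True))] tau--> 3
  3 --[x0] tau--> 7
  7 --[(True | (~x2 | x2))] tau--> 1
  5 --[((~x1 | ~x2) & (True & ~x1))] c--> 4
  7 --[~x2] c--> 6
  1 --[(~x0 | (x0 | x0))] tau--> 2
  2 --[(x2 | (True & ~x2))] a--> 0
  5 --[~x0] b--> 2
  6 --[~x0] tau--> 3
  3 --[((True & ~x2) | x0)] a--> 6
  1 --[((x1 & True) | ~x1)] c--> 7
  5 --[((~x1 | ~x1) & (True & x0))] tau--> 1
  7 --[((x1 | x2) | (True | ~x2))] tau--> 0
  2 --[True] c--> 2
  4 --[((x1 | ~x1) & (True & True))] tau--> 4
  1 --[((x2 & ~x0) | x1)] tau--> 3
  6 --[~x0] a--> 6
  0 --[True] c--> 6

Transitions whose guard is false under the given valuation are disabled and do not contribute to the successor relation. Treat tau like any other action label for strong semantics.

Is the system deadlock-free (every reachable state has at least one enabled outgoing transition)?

Answer: DEADLOCK-FREE

Analysis:
Reachable = {0,3,6}
  0: c→6  [deg 1]
  3: a→6  [deg 1]
  6: a→6  tau→3  [deg 2]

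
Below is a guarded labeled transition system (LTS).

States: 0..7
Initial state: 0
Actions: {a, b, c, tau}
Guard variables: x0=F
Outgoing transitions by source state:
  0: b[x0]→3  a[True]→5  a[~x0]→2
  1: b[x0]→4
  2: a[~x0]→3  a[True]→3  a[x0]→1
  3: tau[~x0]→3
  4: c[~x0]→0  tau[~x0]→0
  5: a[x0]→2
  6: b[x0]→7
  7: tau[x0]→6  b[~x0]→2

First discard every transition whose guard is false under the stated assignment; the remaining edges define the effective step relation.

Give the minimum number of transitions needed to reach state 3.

Answer: 2

Working:
BFS to 3:
  depth 0: {0}
  depth 1: {2,5}
  depth 2: {3}
depth(3)=2, e.g. a·a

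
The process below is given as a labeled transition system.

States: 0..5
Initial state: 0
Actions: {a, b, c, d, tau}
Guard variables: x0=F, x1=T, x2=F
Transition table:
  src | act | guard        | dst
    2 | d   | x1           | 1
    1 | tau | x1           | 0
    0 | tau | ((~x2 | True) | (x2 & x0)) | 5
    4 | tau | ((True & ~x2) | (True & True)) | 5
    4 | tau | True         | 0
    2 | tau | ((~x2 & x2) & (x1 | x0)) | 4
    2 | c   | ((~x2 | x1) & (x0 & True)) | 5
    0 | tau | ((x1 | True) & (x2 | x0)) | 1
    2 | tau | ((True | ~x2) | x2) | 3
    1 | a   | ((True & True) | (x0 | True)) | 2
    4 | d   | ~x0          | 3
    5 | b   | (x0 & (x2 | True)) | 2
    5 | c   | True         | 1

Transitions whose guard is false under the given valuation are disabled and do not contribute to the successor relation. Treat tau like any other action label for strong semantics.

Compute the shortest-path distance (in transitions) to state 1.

Breadth-first toward 1:
  L0 = {0}
  L1 = {5}
  L2 = {1}
first hit 1 at d=2 via tau·c

Answer: 2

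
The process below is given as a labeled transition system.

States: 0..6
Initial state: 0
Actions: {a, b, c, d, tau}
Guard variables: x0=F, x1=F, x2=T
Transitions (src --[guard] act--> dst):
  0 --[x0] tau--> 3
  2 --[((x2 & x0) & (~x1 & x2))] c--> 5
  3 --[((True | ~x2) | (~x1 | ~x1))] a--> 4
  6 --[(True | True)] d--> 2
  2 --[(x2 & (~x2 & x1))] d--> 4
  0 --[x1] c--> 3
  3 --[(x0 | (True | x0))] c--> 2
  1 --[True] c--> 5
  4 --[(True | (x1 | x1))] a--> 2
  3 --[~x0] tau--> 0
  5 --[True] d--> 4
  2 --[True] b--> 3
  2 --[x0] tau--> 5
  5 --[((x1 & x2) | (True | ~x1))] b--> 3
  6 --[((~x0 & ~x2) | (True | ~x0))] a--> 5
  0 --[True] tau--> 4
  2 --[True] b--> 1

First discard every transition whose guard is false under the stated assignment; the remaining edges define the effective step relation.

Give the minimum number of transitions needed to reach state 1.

Answer: 3

Analysis:
Layered search for 1:
  depth 0: {0}
  depth 1: {4}
  depth 2: {2}
  depth 3: {1,3}
1 enters at depth 3; path tau·a·b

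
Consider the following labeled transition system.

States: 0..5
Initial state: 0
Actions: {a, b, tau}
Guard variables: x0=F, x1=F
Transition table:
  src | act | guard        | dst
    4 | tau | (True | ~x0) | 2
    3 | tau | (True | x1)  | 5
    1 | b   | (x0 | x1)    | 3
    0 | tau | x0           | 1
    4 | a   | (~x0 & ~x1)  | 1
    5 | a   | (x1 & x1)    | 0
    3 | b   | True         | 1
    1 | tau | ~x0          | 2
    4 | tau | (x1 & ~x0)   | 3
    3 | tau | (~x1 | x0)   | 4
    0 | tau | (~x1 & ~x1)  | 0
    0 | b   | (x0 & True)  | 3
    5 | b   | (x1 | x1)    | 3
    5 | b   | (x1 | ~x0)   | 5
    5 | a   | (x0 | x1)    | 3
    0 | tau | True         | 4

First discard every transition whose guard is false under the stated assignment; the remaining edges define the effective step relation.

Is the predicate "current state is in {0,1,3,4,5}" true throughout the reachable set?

Answer: INVARIANT VIOLATED at state 2

Trace:
Safe = {0,1,3,4,5}
Reach set: {0,1,2,4}
  0: ok
  1: ok
  2: ✗ unsafe
  4: ok
counterexample path to 2: tau·tau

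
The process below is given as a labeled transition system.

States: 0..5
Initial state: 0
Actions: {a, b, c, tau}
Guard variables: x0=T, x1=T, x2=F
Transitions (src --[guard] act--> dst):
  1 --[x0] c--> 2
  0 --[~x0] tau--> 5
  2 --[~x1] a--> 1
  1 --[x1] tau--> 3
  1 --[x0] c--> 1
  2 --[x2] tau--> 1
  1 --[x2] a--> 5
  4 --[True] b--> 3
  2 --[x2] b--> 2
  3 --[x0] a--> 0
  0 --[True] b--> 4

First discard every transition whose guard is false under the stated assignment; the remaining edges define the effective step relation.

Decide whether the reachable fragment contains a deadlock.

Reachable = {0,3,4}
  0: b→4  [1 exit(s)]
  3: a→0  [1 exit(s)]
  4: b→3  [1 exit(s)]

Answer: DEADLOCK-FREE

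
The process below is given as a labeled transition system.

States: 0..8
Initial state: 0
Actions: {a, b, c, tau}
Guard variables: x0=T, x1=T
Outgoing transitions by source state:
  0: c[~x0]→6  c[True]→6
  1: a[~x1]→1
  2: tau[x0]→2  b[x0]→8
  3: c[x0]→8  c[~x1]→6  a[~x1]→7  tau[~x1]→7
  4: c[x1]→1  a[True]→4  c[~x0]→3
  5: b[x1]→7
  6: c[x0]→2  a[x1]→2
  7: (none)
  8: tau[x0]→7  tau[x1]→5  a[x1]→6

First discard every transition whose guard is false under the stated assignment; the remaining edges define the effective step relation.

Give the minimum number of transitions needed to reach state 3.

Breadth-first toward 3:
  L0 = {0}
  L1 = {6}
  L2 = {2}
  L3 = {8}
  L4 = {5,7}
3 never appears.

Answer: UNREACHABLE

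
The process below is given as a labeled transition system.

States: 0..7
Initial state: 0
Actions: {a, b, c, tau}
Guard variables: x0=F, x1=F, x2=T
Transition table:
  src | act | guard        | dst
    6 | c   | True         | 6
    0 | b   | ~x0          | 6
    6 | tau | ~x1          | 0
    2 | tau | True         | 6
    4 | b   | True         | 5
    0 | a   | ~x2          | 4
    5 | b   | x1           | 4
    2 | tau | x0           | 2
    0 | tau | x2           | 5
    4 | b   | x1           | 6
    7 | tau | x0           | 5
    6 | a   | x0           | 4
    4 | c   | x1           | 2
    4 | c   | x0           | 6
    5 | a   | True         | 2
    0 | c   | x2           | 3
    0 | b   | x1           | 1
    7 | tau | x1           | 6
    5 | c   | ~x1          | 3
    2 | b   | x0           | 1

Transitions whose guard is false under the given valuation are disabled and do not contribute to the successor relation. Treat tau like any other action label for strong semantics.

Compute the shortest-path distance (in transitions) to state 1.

BFS to 1:
  Layer 0: {0}
  Layer 1: {3,5,6}
  Layer 2: {2}
1 never appears.

Answer: UNREACHABLE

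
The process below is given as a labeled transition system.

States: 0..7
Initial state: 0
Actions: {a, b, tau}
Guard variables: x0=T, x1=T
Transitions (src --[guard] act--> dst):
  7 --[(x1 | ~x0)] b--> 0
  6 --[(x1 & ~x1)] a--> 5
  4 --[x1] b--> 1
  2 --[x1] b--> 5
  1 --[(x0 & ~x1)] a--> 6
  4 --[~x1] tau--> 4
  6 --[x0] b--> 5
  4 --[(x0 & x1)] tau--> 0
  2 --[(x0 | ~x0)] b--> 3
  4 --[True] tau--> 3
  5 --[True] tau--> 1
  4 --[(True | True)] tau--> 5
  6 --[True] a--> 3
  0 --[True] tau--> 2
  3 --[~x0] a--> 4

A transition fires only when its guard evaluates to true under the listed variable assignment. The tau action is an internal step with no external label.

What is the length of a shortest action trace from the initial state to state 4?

Breadth-first toward 4:
  L0 = {0}
  L1 = {2}
  L2 = {3,5}
  L3 = {1}
4 never appears.

Answer: UNREACHABLE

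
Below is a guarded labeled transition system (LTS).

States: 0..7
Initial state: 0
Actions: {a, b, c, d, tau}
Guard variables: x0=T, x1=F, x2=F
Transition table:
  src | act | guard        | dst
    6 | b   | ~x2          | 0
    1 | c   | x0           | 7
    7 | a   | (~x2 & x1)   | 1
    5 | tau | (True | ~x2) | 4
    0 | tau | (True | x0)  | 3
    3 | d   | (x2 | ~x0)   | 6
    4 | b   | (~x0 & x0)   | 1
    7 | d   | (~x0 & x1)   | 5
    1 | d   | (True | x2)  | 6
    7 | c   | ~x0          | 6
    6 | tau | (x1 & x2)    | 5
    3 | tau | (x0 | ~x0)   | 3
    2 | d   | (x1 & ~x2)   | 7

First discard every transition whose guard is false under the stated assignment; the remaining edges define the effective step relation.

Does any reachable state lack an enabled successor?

Answer: DEADLOCK-FREE

Analysis:
Reachable = {0,3}
  0: tau→3  [deg 1]
  3: tau→3  [deg 1]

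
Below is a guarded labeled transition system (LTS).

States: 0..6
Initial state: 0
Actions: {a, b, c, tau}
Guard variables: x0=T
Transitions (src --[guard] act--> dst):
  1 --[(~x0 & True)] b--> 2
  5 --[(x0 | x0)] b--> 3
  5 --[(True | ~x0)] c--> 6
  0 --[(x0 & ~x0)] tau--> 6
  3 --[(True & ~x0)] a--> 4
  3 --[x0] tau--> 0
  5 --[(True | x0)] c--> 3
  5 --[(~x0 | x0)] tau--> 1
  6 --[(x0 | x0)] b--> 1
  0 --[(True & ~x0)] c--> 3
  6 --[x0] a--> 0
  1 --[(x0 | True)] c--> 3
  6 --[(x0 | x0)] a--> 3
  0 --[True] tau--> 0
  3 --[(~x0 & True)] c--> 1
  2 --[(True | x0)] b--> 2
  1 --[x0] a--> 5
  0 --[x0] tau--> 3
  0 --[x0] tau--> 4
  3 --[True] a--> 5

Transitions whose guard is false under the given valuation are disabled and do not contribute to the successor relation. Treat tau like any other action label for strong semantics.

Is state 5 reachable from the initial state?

Answer: REACHABLE

Analysis:
Guard filter leaves 15 enabled edge(s).
depth 0: {0}
depth 1: {3,4}  cumulative {0,3,4}
depth 2: {5}  cumulative {0,3,4,5}
depth 3: {1,6}  cumulative {0,1,3,4,5,6}
Reachable = {0,1,3,4,5,6}
Path to 5: tau·a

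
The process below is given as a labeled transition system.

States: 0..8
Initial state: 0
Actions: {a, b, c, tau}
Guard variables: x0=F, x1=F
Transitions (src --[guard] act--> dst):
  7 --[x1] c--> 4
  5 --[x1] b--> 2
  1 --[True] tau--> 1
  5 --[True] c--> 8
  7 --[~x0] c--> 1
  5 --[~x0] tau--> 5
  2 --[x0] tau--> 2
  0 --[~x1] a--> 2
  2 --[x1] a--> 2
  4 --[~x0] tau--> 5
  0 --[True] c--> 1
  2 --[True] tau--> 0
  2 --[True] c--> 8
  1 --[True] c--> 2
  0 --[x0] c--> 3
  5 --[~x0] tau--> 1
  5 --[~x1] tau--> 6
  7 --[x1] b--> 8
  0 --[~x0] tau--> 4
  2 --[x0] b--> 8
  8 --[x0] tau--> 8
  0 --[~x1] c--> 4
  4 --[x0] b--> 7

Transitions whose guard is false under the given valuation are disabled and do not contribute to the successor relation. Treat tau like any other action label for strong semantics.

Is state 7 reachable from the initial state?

Guard filter leaves 14 enabled edge(s).
depth 0: {0}
depth 1: {1,2,4}  now seen {0,1,2,4}
depth 2: {5,8}  now seen {0,1,2,4,5,8}
depth 3: {6}  now seen {0,1,2,4,5,6,8}
R = {0,1,2,4,5,6,8}

Answer: UNREACHABLE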